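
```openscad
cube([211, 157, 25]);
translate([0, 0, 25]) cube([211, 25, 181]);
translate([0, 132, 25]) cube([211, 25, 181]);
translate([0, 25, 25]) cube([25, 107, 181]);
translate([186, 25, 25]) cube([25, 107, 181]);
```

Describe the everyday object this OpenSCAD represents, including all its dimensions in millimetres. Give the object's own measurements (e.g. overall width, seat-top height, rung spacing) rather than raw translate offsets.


An open-topped rectangular box: outside dimensions 211×157×206 mm, with a uniform wall and base thickness of 25 mm. The base is a full 211×157 slab on the floor; four walls sit on top of the base. The front and back walls (the −y and +y sides) span the full width; the two side walls fit between them.


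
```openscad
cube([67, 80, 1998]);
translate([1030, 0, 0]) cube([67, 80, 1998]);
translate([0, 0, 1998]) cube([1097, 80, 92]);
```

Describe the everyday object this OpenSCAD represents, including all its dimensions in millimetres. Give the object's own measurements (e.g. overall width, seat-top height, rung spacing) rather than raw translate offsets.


A door frame. The clear opening is 963 mm wide and 1998 mm high. Two 67 mm wide jambs, 80 mm deep, stand either side of the opening from the floor to the top of the opening. A 92 mm thick head sits across the top of both jambs, spanning the full outside width of the frame.


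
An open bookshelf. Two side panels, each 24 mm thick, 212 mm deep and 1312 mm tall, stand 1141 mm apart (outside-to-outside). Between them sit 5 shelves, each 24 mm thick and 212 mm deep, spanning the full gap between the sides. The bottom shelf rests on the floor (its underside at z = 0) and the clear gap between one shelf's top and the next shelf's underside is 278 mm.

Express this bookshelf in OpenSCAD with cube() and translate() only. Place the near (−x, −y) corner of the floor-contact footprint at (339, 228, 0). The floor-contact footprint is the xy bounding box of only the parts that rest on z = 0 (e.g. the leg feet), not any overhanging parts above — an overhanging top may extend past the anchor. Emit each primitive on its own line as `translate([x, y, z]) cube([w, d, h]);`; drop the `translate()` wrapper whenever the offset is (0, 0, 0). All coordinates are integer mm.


translate([339, 228, 0]) cube([24, 212, 1312]);
translate([1456, 228, 0]) cube([24, 212, 1312]);
translate([363, 228, 0]) cube([1093, 212, 24]);
translate([363, 228, 302]) cube([1093, 212, 24]);
translate([363, 228, 604]) cube([1093, 212, 24]);
translate([363, 228, 906]) cube([1093, 212, 24]);
translate([363, 228, 1208]) cube([1093, 212, 24]);


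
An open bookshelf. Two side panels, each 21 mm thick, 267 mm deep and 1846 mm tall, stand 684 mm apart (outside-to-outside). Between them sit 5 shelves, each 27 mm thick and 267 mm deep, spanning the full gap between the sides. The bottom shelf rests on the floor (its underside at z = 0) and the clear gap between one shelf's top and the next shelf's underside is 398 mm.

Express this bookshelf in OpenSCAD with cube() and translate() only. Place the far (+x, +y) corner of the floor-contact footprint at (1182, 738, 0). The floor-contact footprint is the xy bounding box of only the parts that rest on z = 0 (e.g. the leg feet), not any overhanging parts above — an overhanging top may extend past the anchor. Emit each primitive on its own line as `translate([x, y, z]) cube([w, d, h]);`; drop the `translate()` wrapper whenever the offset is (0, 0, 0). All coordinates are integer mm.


translate([498, 471, 0]) cube([21, 267, 1846]);
translate([1161, 471, 0]) cube([21, 267, 1846]);
translate([519, 471, 0]) cube([642, 267, 27]);
translate([519, 471, 425]) cube([642, 267, 27]);
translate([519, 471, 850]) cube([642, 267, 27]);
translate([519, 471, 1275]) cube([642, 267, 27]);
translate([519, 471, 1700]) cube([642, 267, 27]);


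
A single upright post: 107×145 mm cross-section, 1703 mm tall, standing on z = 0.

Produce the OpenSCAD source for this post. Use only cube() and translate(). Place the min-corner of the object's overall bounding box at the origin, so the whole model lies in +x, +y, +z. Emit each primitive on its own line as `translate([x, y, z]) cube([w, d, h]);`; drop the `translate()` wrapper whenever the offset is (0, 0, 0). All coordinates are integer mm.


cube([107, 145, 1703]);


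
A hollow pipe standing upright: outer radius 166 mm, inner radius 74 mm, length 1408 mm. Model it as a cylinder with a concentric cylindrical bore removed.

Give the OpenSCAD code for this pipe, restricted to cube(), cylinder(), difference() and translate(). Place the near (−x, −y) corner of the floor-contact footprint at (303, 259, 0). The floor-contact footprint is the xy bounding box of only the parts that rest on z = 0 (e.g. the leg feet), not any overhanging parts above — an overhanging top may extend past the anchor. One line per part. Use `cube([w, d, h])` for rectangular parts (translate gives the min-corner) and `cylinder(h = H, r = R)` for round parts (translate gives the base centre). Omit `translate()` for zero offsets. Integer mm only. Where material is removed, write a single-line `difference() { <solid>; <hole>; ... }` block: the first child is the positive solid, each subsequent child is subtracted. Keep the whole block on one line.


difference() { translate([469, 425, 0]) cylinder(h = 1408, r = 166); translate([469, 425, 0]) cylinder(h = 1408, r = 74); }


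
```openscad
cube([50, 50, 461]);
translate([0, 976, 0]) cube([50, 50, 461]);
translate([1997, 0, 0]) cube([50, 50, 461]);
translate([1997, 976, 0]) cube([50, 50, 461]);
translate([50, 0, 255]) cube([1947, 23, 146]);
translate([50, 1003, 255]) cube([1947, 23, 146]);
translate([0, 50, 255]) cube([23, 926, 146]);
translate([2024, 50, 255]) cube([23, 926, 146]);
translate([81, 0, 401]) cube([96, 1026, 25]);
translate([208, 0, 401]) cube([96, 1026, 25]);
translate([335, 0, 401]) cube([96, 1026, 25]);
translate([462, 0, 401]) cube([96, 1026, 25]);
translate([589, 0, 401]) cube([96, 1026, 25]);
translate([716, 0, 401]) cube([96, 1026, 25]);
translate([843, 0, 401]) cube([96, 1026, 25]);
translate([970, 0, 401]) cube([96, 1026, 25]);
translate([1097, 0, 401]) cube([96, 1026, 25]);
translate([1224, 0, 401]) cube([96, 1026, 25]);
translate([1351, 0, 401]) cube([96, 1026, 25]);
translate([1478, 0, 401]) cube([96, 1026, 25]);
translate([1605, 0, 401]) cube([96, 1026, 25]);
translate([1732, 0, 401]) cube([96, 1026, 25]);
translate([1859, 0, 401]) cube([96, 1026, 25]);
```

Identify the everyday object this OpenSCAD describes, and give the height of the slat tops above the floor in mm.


A bed frame. The slat-top height is 426 mm.

Four posts, four rails, and a row of slats — a bed frame. Slats sit on the rails at z = 255 + 146 = 401; with slat thickness 25, the top is 426 mm.


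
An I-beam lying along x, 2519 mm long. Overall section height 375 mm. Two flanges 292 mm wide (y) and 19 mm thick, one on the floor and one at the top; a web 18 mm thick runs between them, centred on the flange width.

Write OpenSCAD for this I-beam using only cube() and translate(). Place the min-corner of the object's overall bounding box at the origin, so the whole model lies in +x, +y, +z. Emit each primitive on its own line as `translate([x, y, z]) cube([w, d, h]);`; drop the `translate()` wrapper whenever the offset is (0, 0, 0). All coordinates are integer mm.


cube([2519, 292, 19]);
translate([0, 137, 19]) cube([2519, 18, 337]);
translate([0, 0, 356]) cube([2519, 292, 19]);


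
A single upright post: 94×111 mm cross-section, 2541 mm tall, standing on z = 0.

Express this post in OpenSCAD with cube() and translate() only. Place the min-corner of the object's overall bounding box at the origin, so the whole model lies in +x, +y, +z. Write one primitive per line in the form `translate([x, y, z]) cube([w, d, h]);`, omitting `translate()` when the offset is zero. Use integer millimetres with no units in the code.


cube([94, 111, 2541]);


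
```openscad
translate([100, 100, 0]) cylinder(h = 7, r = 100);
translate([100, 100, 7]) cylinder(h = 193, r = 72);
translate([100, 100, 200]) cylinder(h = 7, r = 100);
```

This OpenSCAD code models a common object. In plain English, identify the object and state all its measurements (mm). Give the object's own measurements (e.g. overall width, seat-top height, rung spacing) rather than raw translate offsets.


A spool: two coaxial disc flanges of radius 100 mm and thickness 7 mm, joined by a core cylinder of radius 72 mm and height 193 mm. The lower flange rests on z = 0 and the three cylinders share a vertical axis.


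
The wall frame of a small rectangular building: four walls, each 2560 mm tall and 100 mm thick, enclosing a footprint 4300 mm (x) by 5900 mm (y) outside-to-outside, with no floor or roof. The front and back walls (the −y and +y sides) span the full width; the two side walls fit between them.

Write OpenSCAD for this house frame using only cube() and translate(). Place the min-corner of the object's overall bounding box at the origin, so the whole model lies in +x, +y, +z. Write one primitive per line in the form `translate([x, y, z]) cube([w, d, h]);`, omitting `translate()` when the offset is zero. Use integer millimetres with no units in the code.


cube([4300, 100, 2560]);
translate([0, 5800, 0]) cube([4300, 100, 2560]);
translate([0, 100, 0]) cube([100, 5700, 2560]);
translate([4200, 100, 0]) cube([100, 5700, 2560]);


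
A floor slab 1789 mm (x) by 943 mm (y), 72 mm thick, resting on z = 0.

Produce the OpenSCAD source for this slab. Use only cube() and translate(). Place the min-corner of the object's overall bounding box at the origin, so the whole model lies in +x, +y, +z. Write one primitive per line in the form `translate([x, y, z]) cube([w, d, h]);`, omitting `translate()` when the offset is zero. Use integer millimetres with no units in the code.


cube([1789, 943, 72]);


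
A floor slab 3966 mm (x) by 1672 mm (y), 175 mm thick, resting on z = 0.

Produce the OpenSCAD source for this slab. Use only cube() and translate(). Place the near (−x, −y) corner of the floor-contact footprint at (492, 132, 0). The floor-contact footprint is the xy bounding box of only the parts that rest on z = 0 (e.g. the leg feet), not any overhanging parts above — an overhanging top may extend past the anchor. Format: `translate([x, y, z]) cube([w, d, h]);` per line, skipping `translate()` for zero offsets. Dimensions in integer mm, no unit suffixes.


translate([492, 132, 0]) cube([3966, 1672, 175]);


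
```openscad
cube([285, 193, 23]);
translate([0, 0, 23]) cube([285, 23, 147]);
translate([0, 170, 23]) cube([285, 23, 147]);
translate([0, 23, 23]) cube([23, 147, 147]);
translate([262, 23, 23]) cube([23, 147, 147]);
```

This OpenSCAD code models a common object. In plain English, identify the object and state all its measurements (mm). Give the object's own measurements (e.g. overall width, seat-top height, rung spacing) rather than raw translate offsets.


An open-topped rectangular box: outside dimensions 285×193×170 mm, with a uniform wall and base thickness of 23 mm. The base is a full 285×193 slab on the floor; four walls sit on top of the base. The front and back walls (the −y and +y sides) span the full width; the two side walls fit between them.


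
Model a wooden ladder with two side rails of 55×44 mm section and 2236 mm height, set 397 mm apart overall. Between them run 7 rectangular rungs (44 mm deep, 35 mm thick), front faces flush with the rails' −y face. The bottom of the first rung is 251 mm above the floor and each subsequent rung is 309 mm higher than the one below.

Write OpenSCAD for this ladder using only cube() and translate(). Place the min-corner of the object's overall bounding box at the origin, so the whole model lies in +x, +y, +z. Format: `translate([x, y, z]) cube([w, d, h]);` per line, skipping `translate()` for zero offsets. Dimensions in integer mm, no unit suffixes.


cube([55, 44, 2236]);
translate([342, 0, 0]) cube([55, 44, 2236]);
translate([55, 0, 251]) cube([287, 44, 35]);
translate([55, 0, 560]) cube([287, 44, 35]);
translate([55, 0, 869]) cube([287, 44, 35]);
translate([55, 0, 1178]) cube([287, 44, 35]);
translate([55, 0, 1487]) cube([287, 44, 35]);
translate([55, 0, 1796]) cube([287, 44, 35]);
translate([55, 0, 2105]) cube([287, 44, 35]);


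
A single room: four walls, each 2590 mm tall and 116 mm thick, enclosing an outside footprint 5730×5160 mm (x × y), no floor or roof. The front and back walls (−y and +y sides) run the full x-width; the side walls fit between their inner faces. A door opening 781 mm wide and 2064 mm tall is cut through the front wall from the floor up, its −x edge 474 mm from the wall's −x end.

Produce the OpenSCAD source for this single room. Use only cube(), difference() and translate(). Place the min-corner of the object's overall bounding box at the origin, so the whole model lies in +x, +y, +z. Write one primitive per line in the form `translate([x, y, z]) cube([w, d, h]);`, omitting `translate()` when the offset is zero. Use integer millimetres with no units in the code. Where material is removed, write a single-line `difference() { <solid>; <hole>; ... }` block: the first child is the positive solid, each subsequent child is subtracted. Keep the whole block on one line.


difference() { cube([5730, 116, 2590]); translate([474, 0, 0]) cube([781, 116, 2064]); }
translate([0, 5044, 0]) cube([5730, 116, 2590]);
translate([0, 116, 0]) cube([116, 4928, 2590]);
translate([5614, 116, 0]) cube([116, 4928, 2590]);


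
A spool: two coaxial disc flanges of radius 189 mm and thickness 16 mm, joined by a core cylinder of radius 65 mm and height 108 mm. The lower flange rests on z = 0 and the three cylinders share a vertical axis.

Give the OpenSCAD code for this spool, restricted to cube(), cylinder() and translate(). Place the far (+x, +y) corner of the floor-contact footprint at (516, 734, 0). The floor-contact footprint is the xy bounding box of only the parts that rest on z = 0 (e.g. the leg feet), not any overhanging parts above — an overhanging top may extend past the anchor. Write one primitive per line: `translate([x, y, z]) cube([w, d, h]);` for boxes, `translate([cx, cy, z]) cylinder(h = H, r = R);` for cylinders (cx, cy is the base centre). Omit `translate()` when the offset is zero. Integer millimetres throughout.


translate([327, 545, 0]) cylinder(h = 16, r = 189);
translate([327, 545, 16]) cylinder(h = 108, r = 65);
translate([327, 545, 124]) cylinder(h = 16, r = 189);


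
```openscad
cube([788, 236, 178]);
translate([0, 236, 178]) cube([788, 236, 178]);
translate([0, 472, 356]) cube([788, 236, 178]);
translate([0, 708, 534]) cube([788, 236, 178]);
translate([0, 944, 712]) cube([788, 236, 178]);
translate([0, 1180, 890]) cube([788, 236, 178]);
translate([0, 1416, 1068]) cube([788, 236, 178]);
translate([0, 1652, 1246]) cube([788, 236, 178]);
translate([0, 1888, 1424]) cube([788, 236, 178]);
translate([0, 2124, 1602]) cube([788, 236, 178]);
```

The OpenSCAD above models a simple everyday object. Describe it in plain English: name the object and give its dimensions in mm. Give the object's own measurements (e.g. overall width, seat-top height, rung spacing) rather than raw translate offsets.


A straight staircase of 10 solid steps. Each step is 788 mm wide (x), 236 mm deep (y, the going) and 178 mm tall (the rise). The first step rests on the floor; each subsequent step sits one going further in +y and one rise higher in +z, directly behind and above the previous step with no overlap.


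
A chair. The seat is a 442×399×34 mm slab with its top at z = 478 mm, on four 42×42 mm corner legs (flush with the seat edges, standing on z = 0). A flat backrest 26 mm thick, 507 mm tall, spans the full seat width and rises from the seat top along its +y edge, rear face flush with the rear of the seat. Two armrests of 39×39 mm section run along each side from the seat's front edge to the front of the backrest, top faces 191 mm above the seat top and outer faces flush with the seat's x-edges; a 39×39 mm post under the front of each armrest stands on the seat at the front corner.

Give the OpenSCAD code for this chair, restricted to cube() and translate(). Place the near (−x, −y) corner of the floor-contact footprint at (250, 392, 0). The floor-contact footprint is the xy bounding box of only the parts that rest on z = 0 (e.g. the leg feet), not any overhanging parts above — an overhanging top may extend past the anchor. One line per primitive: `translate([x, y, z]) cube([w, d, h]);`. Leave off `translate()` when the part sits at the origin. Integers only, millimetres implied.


translate([250, 392, 444]) cube([442, 399, 34]);
translate([250, 392, 0]) cube([42, 42, 444]);
translate([650, 392, 0]) cube([42, 42, 444]);
translate([250, 749, 0]) cube([42, 42, 444]);
translate([650, 749, 0]) cube([42, 42, 444]);
translate([250, 765, 478]) cube([442, 26, 507]);
translate([250, 392, 630]) cube([39, 373, 39]);
translate([653, 392, 630]) cube([39, 373, 39]);
translate([250, 392, 478]) cube([39, 39, 152]);
translate([653, 392, 478]) cube([39, 39, 152]);


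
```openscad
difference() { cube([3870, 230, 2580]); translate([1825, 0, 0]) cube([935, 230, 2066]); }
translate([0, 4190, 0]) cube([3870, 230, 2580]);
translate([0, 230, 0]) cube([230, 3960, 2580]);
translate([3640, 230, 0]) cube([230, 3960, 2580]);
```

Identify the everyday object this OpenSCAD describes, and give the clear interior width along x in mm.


A single room. The interior width is 3410 mm.

Four walls enclosing a rectangle with a door in the front wall — a room. Outside width 3870 minus two 230 mm walls gives 3410 mm.


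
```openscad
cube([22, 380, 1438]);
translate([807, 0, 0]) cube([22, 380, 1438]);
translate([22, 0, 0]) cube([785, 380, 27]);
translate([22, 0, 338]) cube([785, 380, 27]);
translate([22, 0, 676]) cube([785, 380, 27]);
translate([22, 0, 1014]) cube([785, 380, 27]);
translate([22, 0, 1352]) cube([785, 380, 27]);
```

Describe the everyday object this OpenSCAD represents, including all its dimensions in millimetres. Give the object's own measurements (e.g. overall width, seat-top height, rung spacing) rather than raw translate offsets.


An open bookshelf. Two side panels, each 22 mm thick, 380 mm deep and 1438 mm tall, stand 829 mm apart (outside-to-outside). Between them sit 5 shelves, each 27 mm thick and 380 mm deep, spanning the full gap between the sides. The bottom shelf rests on the floor (its underside at z = 0) and the clear gap between one shelf's top and the next shelf's underside is 311 mm.


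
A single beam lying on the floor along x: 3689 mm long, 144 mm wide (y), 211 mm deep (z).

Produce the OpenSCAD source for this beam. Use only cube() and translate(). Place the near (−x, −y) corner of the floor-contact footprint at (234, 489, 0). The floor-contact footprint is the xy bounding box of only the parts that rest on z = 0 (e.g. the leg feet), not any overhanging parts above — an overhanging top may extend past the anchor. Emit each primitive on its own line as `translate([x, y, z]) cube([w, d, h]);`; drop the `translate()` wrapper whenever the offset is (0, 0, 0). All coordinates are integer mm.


translate([234, 489, 0]) cube([3689, 144, 211]);


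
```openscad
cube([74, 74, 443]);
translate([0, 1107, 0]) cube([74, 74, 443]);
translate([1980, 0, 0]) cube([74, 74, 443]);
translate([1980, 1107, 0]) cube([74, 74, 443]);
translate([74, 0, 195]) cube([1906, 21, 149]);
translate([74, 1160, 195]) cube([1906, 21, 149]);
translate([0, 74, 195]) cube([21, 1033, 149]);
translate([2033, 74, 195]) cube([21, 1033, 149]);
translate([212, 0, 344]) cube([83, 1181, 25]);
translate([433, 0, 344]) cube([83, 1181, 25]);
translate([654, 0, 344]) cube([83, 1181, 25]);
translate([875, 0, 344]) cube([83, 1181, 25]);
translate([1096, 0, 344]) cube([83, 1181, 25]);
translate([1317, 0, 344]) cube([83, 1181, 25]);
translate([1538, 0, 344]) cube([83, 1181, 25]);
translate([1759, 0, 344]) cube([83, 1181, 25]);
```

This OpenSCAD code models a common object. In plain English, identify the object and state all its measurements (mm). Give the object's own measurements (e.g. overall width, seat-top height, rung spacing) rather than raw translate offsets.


A bed frame 2054 mm long (x) by 1181 mm wide (y). Four 74×74 mm corner posts, 443 mm tall, at the corners of the footprint. Four rails of 21 mm thickness and 149 mm height run between adjacent posts with their undersides at z = 195 mm, their outer faces flush with the outside of the frame (the two x-running rails run between the posts' inner faces; the two y-running rails run between the posts' inner faces). 8 slats, each 83 mm wide (x) and 25 mm thick, lie across the top of the two x-running rails, running the full 1181 mm width of the frame in y; along x they sit between the end posts with a 138 mm gap after the −x posts and between neighbouring slats and before the +x posts.


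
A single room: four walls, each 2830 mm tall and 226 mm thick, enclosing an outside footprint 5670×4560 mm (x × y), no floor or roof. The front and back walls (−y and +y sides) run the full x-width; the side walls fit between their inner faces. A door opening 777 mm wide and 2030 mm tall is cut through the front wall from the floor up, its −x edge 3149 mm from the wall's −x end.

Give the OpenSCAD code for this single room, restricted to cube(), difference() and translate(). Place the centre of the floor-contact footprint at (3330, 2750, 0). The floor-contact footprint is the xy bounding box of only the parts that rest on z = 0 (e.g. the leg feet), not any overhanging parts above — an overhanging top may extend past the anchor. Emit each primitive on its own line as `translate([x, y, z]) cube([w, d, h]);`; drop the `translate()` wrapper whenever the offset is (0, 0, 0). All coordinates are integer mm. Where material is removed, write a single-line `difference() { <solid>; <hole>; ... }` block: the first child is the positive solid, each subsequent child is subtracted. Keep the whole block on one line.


difference() { translate([495, 470, 0]) cube([5670, 226, 2830]); translate([3644, 470, 0]) cube([777, 226, 2030]); }
translate([495, 4804, 0]) cube([5670, 226, 2830]);
translate([495, 696, 0]) cube([226, 4108, 2830]);
translate([5939, 696, 0]) cube([226, 4108, 2830]);


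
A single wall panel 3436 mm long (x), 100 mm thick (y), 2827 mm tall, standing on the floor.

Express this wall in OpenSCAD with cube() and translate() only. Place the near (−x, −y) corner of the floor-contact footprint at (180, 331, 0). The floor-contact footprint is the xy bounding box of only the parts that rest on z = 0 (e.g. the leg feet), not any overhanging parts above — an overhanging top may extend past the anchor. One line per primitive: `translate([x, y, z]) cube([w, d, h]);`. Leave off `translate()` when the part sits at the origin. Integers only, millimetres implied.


translate([180, 331, 0]) cube([3436, 100, 2827]);


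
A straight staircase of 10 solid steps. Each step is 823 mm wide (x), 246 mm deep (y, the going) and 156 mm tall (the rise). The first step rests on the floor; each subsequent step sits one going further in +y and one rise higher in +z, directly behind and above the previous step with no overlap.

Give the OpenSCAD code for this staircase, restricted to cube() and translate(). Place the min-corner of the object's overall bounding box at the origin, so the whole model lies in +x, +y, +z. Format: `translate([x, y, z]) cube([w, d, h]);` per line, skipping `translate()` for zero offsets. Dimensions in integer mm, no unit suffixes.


cube([823, 246, 156]);
translate([0, 246, 156]) cube([823, 246, 156]);
translate([0, 492, 312]) cube([823, 246, 156]);
translate([0, 738, 468]) cube([823, 246, 156]);
translate([0, 984, 624]) cube([823, 246, 156]);
translate([0, 1230, 780]) cube([823, 246, 156]);
translate([0, 1476, 936]) cube([823, 246, 156]);
translate([0, 1722, 1092]) cube([823, 246, 156]);
translate([0, 1968, 1248]) cube([823, 246, 156]);
translate([0, 2214, 1404]) cube([823, 246, 156]);


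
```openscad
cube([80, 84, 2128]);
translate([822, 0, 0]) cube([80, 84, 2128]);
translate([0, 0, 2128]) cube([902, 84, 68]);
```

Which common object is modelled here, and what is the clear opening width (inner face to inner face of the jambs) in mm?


A door frame. The clear opening width is 742 mm.

Two 2128 mm tall posts with a header on top — a door frame. The left jamb is 80 mm wide at x = 0; the right jamb starts at x = 822. The clear opening is 822 − 80 = 742 mm.


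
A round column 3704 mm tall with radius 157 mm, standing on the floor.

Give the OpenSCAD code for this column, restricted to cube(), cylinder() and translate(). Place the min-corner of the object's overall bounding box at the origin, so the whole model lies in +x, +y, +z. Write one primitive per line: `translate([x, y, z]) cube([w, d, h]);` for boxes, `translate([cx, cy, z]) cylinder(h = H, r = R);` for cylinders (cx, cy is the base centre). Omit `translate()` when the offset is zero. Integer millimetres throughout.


translate([157, 157, 0]) cylinder(h = 3704, r = 157);


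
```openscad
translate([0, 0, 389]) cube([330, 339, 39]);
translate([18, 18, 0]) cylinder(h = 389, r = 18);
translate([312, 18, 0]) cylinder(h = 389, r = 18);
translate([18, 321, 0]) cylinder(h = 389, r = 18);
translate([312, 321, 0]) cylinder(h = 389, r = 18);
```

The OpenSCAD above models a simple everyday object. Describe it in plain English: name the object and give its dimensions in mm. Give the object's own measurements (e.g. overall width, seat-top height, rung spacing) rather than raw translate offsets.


A simple wooden stool: a rectangular seat 330 mm (x) by 339 mm (y), 39 mm thick, top face at z = 428 mm, on four round legs, each 36 mm in diameter. The legs rest on z = 0, each leg's axis is inset half a diameter from the nearest pair of seat edges (so the leg's bounding box is flush with the corner).


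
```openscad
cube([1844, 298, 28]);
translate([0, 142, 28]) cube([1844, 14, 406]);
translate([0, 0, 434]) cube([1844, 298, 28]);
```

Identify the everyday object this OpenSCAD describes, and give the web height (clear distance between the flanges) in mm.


An I-beam. The web height is 406 mm.

Two wide flanges with a thin centred web — an I-beam. Overall 462 mm minus two 28 mm flanges gives a web of 462 − 2·28 = 406 mm.


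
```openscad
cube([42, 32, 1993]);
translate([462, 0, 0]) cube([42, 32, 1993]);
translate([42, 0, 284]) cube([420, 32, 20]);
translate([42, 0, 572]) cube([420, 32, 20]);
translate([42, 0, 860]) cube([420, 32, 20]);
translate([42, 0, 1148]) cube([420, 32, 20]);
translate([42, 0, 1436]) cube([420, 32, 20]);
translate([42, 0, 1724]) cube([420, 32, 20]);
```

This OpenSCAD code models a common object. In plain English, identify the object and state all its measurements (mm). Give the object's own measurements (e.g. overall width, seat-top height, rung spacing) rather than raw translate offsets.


A straight ladder. Two 42×32 mm vertical rails, 1993 mm tall, stand 504 mm apart (outside-to-outside) with their front faces coplanar on the −y side. 6 rungs, each 32 mm deep and 20 mm tall, span between the inner faces of the rails, front faces flush with the rails. The lowest rung's underside is at z = 284 mm and rungs are spaced 288 mm apart (underside to underside).


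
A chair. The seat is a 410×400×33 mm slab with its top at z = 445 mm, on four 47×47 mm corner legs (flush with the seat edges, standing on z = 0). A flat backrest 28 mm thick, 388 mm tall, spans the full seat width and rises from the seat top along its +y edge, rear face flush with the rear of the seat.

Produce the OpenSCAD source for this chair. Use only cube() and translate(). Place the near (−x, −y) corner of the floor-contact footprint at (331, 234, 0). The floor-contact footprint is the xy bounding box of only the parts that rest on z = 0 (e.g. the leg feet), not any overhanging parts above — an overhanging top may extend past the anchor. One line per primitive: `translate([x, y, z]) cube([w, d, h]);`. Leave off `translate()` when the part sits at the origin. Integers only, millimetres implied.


translate([331, 234, 412]) cube([410, 400, 33]);
translate([331, 234, 0]) cube([47, 47, 412]);
translate([694, 234, 0]) cube([47, 47, 412]);
translate([331, 587, 0]) cube([47, 47, 412]);
translate([694, 587, 0]) cube([47, 47, 412]);
translate([331, 606, 445]) cube([410, 28, 388]);


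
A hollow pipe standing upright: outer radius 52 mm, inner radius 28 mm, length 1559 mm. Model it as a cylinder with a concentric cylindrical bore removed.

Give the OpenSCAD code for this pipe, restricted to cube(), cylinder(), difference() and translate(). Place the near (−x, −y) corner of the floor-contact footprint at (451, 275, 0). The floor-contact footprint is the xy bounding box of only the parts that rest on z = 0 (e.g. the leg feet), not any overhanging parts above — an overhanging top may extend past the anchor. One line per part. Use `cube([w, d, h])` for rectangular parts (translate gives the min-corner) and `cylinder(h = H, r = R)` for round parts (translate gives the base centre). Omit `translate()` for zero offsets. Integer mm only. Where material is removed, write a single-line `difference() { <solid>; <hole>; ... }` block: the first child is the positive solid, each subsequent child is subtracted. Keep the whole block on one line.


difference() { translate([503, 327, 0]) cylinder(h = 1559, r = 52); translate([503, 327, 0]) cylinder(h = 1559, r = 28); }


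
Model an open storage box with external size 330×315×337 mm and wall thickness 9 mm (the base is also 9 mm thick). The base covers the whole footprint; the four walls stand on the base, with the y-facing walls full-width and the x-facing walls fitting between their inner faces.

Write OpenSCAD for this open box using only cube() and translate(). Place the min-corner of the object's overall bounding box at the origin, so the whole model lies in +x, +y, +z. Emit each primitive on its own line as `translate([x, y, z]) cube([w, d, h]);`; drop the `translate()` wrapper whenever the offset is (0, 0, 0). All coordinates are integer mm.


cube([330, 315, 9]);
translate([0, 0, 9]) cube([330, 9, 328]);
translate([0, 306, 9]) cube([330, 9, 328]);
translate([0, 9, 9]) cube([9, 297, 328]);
translate([321, 9, 9]) cube([9, 297, 328]);


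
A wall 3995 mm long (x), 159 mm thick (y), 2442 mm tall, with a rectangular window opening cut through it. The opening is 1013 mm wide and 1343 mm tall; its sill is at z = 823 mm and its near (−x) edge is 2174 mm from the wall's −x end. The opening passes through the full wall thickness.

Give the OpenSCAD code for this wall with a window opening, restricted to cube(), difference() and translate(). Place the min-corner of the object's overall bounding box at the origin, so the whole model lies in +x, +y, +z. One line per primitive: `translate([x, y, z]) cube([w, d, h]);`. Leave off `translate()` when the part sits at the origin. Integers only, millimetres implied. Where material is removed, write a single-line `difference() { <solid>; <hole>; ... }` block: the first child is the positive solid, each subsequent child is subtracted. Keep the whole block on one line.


difference() { cube([3995, 159, 2442]); translate([2174, 0, 823]) cube([1013, 159, 1343]); }


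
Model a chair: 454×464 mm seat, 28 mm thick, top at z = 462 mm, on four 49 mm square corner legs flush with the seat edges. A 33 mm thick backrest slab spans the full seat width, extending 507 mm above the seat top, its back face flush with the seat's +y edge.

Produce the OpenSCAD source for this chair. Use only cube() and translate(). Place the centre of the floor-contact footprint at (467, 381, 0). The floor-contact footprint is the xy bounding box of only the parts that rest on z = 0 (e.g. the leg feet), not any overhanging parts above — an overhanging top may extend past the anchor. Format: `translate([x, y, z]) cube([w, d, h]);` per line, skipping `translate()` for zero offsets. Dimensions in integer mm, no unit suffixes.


translate([240, 149, 434]) cube([454, 464, 28]);
translate([240, 149, 0]) cube([49, 49, 434]);
translate([645, 149, 0]) cube([49, 49, 434]);
translate([240, 564, 0]) cube([49, 49, 434]);
translate([645, 564, 0]) cube([49, 49, 434]);
translate([240, 580, 462]) cube([454, 33, 507]);


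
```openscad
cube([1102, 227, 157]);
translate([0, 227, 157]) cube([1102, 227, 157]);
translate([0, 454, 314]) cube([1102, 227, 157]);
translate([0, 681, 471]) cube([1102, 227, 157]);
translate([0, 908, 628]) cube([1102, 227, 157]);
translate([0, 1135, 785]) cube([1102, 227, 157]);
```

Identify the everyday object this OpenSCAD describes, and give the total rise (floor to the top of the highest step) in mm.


A staircase. The total rise is 942 mm.

6 identical blocks, each offset up and back from the previous — a staircase. Each step is 157 mm tall and there are 6 of them, so the total rise is 6 × 157 = 942 mm.


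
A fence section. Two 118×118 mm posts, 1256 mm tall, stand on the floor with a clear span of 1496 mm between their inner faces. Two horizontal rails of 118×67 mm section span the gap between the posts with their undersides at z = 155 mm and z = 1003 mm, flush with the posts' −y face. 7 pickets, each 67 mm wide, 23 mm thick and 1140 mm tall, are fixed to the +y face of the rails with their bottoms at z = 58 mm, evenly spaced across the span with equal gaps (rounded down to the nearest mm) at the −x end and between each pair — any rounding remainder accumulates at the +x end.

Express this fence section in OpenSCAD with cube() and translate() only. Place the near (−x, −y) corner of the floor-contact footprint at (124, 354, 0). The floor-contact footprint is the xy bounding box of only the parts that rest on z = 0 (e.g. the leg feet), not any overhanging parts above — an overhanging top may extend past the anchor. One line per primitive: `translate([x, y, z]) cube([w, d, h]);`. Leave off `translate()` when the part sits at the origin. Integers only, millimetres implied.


translate([124, 354, 0]) cube([118, 118, 1256]);
translate([1738, 354, 0]) cube([118, 118, 1256]);
translate([242, 354, 155]) cube([1496, 118, 67]);
translate([242, 354, 1003]) cube([1496, 118, 67]);
translate([370, 472, 58]) cube([67, 23, 1140]);
translate([565, 472, 58]) cube([67, 23, 1140]);
translate([760, 472, 58]) cube([67, 23, 1140]);
translate([955, 472, 58]) cube([67, 23, 1140]);
translate([1150, 472, 58]) cube([67, 23, 1140]);
translate([1345, 472, 58]) cube([67, 23, 1140]);
translate([1540, 472, 58]) cube([67, 23, 1140]);


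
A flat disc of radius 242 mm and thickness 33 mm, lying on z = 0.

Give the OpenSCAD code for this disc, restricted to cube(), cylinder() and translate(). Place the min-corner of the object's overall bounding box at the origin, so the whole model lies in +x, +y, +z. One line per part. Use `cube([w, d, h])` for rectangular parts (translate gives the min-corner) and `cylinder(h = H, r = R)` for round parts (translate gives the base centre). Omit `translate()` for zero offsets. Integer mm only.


translate([242, 242, 0]) cylinder(h = 33, r = 242);


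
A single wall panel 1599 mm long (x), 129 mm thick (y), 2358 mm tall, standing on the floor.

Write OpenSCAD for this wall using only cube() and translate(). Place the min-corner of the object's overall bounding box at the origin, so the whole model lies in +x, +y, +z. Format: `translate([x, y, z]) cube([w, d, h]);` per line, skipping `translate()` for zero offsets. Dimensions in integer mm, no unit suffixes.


cube([1599, 129, 2358]);


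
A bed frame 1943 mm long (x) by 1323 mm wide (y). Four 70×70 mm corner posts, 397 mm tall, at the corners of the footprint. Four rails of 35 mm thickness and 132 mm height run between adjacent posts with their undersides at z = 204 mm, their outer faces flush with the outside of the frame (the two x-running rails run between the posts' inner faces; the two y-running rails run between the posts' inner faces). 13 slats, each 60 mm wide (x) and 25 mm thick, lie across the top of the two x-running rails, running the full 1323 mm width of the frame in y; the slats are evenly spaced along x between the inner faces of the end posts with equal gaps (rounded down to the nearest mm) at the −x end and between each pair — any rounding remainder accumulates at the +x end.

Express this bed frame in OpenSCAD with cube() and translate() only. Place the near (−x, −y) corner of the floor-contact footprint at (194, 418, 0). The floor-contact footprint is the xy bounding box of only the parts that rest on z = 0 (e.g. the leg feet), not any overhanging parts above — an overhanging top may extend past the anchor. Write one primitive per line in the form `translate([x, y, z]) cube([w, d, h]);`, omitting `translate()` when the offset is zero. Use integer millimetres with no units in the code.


translate([194, 418, 0]) cube([70, 70, 397]);
translate([194, 1671, 0]) cube([70, 70, 397]);
translate([2067, 418, 0]) cube([70, 70, 397]);
translate([2067, 1671, 0]) cube([70, 70, 397]);
translate([264, 418, 204]) cube([1803, 35, 132]);
translate([264, 1706, 204]) cube([1803, 35, 132]);
translate([194, 488, 204]) cube([35, 1183, 132]);
translate([2102, 488, 204]) cube([35, 1183, 132]);
translate([337, 418, 336]) cube([60, 1323, 25]);
translate([470, 418, 336]) cube([60, 1323, 25]);
translate([603, 418, 336]) cube([60, 1323, 25]);
translate([736, 418, 336]) cube([60, 1323, 25]);
translate([869, 418, 336]) cube([60, 1323, 25]);
translate([1002, 418, 336]) cube([60, 1323, 25]);
translate([1135, 418, 336]) cube([60, 1323, 25]);
translate([1268, 418, 336]) cube([60, 1323, 25]);
translate([1401, 418, 336]) cube([60, 1323, 25]);
translate([1534, 418, 336]) cube([60, 1323, 25]);
translate([1667, 418, 336]) cube([60, 1323, 25]);
translate([1800, 418, 336]) cube([60, 1323, 25]);
translate([1933, 418, 336]) cube([60, 1323, 25]);


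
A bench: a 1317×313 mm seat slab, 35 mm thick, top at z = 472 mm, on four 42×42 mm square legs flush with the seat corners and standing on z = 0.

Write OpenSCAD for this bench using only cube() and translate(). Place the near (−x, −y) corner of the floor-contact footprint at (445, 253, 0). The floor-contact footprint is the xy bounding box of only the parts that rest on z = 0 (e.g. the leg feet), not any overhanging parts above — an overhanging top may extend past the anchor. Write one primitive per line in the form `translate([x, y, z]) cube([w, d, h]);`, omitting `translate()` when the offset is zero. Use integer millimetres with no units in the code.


// leg_h = 472 − 35 = 437
translate([445, 253, 437]) cube([1317, 313, 35]);
translate([445, 253, 0]) cube([42, 42, 437]);
translate([445, 524, 0]) cube([42, 42, 437]);
translate([1720, 253, 0]) cube([42, 42, 437]);
translate([1720, 524, 0]) cube([42, 42, 437]);


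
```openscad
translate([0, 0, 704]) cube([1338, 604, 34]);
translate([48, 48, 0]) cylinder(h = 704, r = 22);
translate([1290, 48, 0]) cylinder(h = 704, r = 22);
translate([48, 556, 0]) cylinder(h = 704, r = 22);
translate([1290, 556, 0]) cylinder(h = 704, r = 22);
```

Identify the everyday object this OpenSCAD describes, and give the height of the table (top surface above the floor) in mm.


A table. The table height is 738 mm.

A 1338×604×34 slab sits at z = 704 on four Ø44 mm round legs — a table. The top surface is at 704 + 34 = 738 mm.


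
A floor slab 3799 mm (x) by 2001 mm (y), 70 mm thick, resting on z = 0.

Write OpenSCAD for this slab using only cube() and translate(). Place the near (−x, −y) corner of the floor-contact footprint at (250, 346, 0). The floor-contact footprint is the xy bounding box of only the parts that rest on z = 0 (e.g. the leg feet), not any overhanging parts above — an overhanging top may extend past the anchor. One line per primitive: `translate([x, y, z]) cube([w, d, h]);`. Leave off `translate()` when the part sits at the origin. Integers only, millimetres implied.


translate([250, 346, 0]) cube([3799, 2001, 70]);


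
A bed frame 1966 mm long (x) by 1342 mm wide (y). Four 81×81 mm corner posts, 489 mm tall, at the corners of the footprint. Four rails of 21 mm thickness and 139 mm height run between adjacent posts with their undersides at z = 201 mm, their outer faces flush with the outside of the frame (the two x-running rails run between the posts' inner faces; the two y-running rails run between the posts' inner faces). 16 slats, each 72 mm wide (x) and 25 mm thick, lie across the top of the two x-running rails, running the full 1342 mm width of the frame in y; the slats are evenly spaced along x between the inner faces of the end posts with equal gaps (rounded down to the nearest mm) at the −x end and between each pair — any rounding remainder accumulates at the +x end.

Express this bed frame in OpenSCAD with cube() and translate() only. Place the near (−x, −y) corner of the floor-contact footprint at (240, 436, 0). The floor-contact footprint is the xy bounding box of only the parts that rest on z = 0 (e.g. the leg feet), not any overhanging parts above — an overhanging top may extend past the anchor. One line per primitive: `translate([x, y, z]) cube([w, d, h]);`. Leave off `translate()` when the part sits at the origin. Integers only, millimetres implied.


// slat z = rail_z + rail_h = 201 + 139 = 340
// slat gap = ⌊(1804 − 16·72) / 17⌋ = 38
translate([240, 436, 0]) cube([81, 81, 489]);
translate([240, 1697, 0]) cube([81, 81, 489]);
translate([2125, 436, 0]) cube([81, 81, 489]);
translate([2125, 1697, 0]) cube([81, 81, 489]);
translate([321, 436, 201]) cube([1804, 21, 139]);
translate([321, 1757, 201]) cube([1804, 21, 139]);
translate([240, 517, 201]) cube([21, 1180, 139]);
translate([2185, 517, 201]) cube([21, 1180, 139]);
translate([359, 436, 340]) cube([72, 1342, 25]);
translate([469, 436, 340]) cube([72, 1342, 25]);
translate([579, 436, 340]) cube([72, 1342, 25]);
translate([689, 436, 340]) cube([72, 1342, 25]);
translate([799, 436, 340]) cube([72, 1342, 25]);
translate([909, 436, 340]) cube([72, 1342, 25]);
translate([1019, 436, 340]) cube([72, 1342, 25]);
translate([1129, 436, 340]) cube([72, 1342, 25]);
translate([1239, 436, 340]) cube([72, 1342, 25]);
translate([1349, 436, 340]) cube([72, 1342, 25]);
translate([1459, 436, 340]) cube([72, 1342, 25]);
translate([1569, 436, 340]) cube([72, 1342, 25]);
translate([1679, 436, 340]) cube([72, 1342, 25]);
translate([1789, 436, 340]) cube([72, 1342, 25]);
translate([1899, 436, 340]) cube([72, 1342, 25]);
translate([2009, 436, 340]) cube([72, 1342, 25]);
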